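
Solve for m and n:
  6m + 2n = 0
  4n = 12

m = -1, n = 3

Row-reduce the augmented matrix:
R1 ← R1 / (6).
R2 ← R2 / (4).
R1 ← R1 − 1/3·R2.
Reading off the reduced rows gives m = -1, n = 3.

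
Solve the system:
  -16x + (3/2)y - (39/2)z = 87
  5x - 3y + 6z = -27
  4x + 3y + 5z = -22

infinitely many solutions

Row-reduce:
R1 ← R1 / (-16).
R2 ← R2 − 5·R1.
R3 ← R3 − 4·R1.
R2 ← R2 / (-81/32).
R1 ← R1 + 3/32·R2.
R3 ← R3 − 27/8·R2.
Rank is 2 with 3 unknowns, leaving z free.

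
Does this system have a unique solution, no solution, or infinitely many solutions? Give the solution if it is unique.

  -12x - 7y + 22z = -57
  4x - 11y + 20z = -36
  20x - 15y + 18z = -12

no solution

Row-reduce:
R1 ← R1 / (-12).
R2 ← R2 − 4·R1.
R3 ← R3 − 20·R1.
R2 ← R2 / (-40/3).
R1 ← R1 − 7/12·R2.
R3 ← R3 + 80/3·R2.
Row 3 reduces to 0 = 3, a contradiction. The system is inconsistent.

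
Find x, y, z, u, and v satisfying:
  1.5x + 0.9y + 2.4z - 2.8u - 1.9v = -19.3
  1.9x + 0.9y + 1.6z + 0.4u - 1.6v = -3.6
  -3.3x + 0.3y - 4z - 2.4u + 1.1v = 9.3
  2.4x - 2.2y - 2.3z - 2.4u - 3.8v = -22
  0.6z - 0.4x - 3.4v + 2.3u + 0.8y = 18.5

Row-reduce the augmented matrix:
R1 ← R1 / (3/2).
R2 ← R2 − 19/10·R1.
R3 ← R3 + 33/10·R1.
R4 ← R4 − 12/5·R1.
R5 ← R5 + 2/5·R1.
R2 ← R2 / (-6/25).
R1 ← R1 − 3/5·R2.
R3 ← R3 − 57/25·R2.
R4 ← R4 + 91/25·R2.
R5 ← R5 − 26/25·R2.
R3 ← R3 / (-62/5).
R1 ← R1 + 2·R3.
R2 ← R2 − 6·R3.
R4 ← R4 − 157/10·R3.
R5 ← R5 + 5·R3.
R4 ← R4 / (-1903/90).
R1 ← R1 − 10/3·R4.
R2 ← R2 + 22/9·R4.
R3 ← R3 + 7/3·R4.
R5 ← R5 − 629/90·R4.
R5 ← R5 / (-21880233/4719440).
R1 ← R1 + 264981/235972·R5.
R2 ← R2 + 6693/21452·R5.
R3 ← R3 − 50021/117986·R5.
R4 ← R4 − 160511/471944·R5.
Reading off the reduced rows gives x = -4, y = 4, z = -2, u = 5, v = -1.

x = -4, y = 4, z = -2, u = 5, v = -1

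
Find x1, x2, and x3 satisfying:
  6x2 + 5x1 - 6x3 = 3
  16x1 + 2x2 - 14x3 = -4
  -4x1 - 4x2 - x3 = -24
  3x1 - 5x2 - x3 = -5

x1 = 3, x2 = 2, x3 = 4

Row-reduce the augmented matrix:
R1 ← R1 / (5).
R2 ← R2 − 16·R1.
R3 ← R3 + 4·R1.
R4 ← R4 − 3·R1.
R2 ← R2 / (-86/5).
R1 ← R1 − 6/5·R2.
R3 ← R3 − 4/5·R2.
R4 ← R4 + 43/5·R2.
R3 ← R3 / (-239/43).
R1 ← R1 + 36/43·R3.
R2 ← R2 + 13/43·R3.
R4 reduces to 0 = 0, so the extra equation is consistent.
Reading off the reduced rows gives x1 = 3, x2 = 2, x3 = 4.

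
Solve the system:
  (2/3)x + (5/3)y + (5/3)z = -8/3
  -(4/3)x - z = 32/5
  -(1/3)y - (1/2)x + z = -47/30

Row-reduce the augmented matrix:
R1 ← R1 / (2/3).
R2 ← R2 + 4/3·R1.
R3 ← R3 + 1/2·R1.
R2 ← R2 / (10/3).
R1 ← R1 − 5/2·R2.
R3 ← R3 − 11/12·R2.
R3 ← R3 / (193/120).
R1 ← R1 − 3/4·R3.
R2 ← R2 − 7/10·R3.
Reading off the reduced rows gives x = -3, y = 2, z = -12/5.

x = -3, y = 2, z = -12/5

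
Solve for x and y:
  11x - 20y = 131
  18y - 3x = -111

Row-reduce the augmented matrix:
R1 ← R1 / (11).
R2 ← R2 + 3·R1.
R2 ← R2 / (138/11).
R1 ← R1 + 20/11·R2.
Reading off the reduced rows gives x = 1, y = -6.

x = 1, y = -6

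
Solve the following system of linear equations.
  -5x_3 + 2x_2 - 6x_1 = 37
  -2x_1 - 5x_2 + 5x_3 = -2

infinitely many solutions

Row-reduce:
R1 ← R1 / (-6).
R2 ← R2 + 2·R1.
R2 ← R2 / (-17/3).
R1 ← R1 + 1/3·R2.
Rank is 2 with 3 unknowns, leaving x_3 free.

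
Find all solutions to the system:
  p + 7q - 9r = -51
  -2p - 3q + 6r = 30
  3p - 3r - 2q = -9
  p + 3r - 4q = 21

p = 3, q = 0, r = 6

Row-reduce the augmented matrix:
R2 ← R2 + 2·R1.
R3 ← R3 − 3·R1.
R4 ← R4 − 1·R1.
R2 ← R2 / (11).
R1 ← R1 − 7·R2.
R3 ← R3 + 23·R2.
R4 ← R4 + 11·R2.
R3 ← R3 / (-12/11).
R1 ← R1 + 15/11·R3.
R2 ← R2 + 12/11·R3.
R4 reduces to 0 = 0, so the extra equation is consistent.
Reading off the reduced rows gives p = 3, q = 0, r = 6.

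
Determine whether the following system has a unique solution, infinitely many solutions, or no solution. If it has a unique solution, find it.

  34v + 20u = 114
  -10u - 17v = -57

infinitely many solutions

Row-reduce:
R1 ← R1 / (20).
R2 ← R2 + 10·R1.
Rank is 1 with 2 unknowns, leaving v free.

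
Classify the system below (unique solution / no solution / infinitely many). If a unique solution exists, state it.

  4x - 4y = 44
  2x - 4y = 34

x = 5, y = -6

Row-reduce the augmented matrix:
R1 ← R1 / (4).
R2 ← R2 − 2·R1.
R2 ← R2 / (-2).
R1 ← R1 + 1·R2.
Reading off the reduced rows gives x = 5, y = -6.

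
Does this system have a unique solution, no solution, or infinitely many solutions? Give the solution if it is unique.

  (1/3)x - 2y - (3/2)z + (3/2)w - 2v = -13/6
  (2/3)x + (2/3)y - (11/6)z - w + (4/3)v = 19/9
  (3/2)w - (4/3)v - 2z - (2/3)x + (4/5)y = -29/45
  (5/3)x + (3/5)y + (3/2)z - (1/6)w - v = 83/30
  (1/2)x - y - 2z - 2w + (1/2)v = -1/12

x = 3/2, y = 1, z = 0, w = 0, v = 1/3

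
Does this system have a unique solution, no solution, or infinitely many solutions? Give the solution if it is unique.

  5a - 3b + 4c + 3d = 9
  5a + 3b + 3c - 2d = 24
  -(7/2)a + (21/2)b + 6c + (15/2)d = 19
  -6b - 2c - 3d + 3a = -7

no solution

Row-reduce:
R1 ← R1 / (5).
R2 ← R2 − 5·R1.
R3 ← R3 + 7/2·R1.
R4 ← R4 − 3·R1.
R2 ← R2 / (6).
R1 ← R1 + 3/5·R2.
R3 ← R3 − 42/5·R2.
R4 ← R4 + 21/5·R2.
R3 ← R3 / (51/5).
R1 ← R1 − 7/10·R3.
R2 ← R2 + 1/6·R3.
R4 ← R4 + 51/10·R3.
Row 4 reduces to 0 = 1/4, a contradiction. The system is inconsistent.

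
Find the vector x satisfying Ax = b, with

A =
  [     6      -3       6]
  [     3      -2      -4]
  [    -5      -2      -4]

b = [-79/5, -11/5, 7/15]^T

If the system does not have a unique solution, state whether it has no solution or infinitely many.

Row-reduce the augmented matrix:
R1 ← R1 / (6).
R2 ← R2 − 3·R1.
R3 ← R3 + 5·R1.
R2 ← R2 / (-1/2).
R1 ← R1 + 1/2·R2.
R3 ← R3 + 9/2·R2.
R3 ← R3 / (64).
R1 ← R1 − 8·R3.
R2 ← R2 − 14·R3.
Reading off the reduced rows gives x_1 = -1/3, x_2 = 13/5, x_3 = -1.

x_1 = -1/3, x_2 = 13/5, x_3 = -1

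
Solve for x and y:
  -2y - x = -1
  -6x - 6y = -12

x = 3, y = -1

Row-reduce the augmented matrix:
R1 ← R1 / (-1).
R2 ← R2 + 6·R1.
R2 ← R2 / (6).
R1 ← R1 − 2·R2.
Reading off the reduced rows gives x = 3, y = -1.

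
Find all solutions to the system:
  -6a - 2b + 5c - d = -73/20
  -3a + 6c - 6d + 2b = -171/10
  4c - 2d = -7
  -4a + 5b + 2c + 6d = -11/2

a = 0, b = -9/5, c = -5/4, d = 1

Row-reduce the augmented matrix:
R1 ← R1 / (-6).
R2 ← R2 + 3·R1.
R4 ← R4 + 4·R1.
R2 ← R2 / (3).
R1 ← R1 − 1/3·R2.
R4 ← R4 − 19/3·R2.
R3 ← R3 / (4).
R1 ← R1 + 11/9·R3.
R2 ← R2 − 7/6·R3.
R4 ← R4 + 157/18·R3.
R4 ← R4 / (167/12).
R1 ← R1 − 1/6·R4.
R2 ← R2 + 5/4·R4.
R3 ← R3 + 1/2·R4.
Reading off the reduced rows gives a = 0, b = -9/5, c = -5/4, d = 1.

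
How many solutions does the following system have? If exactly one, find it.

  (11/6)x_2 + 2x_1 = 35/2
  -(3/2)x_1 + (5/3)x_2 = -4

Row-reduce the augmented matrix:
R1 ← R1 / (2).
R2 ← R2 + 3/2·R1.
R2 ← R2 / (73/24).
R1 ← R1 − 11/12·R2.
Reading off the reduced rows gives x_1 = 6, x_2 = 3.

x_1 = 6, x_2 = 3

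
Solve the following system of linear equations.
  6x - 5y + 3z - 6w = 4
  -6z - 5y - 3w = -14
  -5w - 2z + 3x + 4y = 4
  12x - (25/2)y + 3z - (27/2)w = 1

infinitely many solutions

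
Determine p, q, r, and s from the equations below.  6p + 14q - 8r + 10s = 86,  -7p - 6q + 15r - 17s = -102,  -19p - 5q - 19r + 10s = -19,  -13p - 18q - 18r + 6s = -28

p = 4, q = 2, r = -3, s = 1

Row-reduce the augmented matrix:
R1 ← R1 / (6).
R2 ← R2 + 7·R1.
R3 ← R3 + 19·R1.
R4 ← R4 + 13·R1.
R2 ← R2 / (31/3).
R1 ← R1 − 7/3·R2.
R3 ← R3 − 118/3·R2.
R4 ← R4 − 37/3·R2.
R3 ← R3 / (-2043/31).
R1 ← R1 + 81/31·R3.
R2 ← R2 − 17/31·R3.
R4 ← R4 + 1305/31·R3.
R4 ← R4 / (-1260/227).
R1 ← R1 − 94/227·R4.
R2 ← R2 + 1/2043·R4.
R3 ← R3 + 1921/2043·R4.
Reading off the reduced rows gives p = 4, q = 2, r = -3, s = 1.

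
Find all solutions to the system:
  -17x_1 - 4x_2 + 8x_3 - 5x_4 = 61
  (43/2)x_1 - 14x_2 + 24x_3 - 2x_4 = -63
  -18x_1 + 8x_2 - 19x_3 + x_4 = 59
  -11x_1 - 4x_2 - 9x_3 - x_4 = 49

no solution

Row-reduce:
R1 ← R1 / (-17).
R2 ← R2 − 43/2·R1.
R3 ← R3 + 18·R1.
R4 ← R4 + 11·R1.
R2 ← R2 / (-324/17).
R1 ← R1 − 4/17·R2.
R3 ← R3 − 208/17·R2.
R4 ← R4 + 24/17·R2.
R3 ← R3 / (-451/81).
R1 ← R1 + 4/81·R3.
R2 ← R2 + 145/81·R3.
R4 ← R4 + 451/27·R3.
Row 4 reduces to 0 = -2, a contradiction. The system is inconsistent.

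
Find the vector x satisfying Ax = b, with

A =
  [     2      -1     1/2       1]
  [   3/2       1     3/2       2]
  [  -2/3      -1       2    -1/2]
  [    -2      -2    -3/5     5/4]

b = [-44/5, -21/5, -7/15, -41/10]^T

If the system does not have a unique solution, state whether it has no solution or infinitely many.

x_1 = -2, x_2 = 14/5, x_3 = 0, x_4 = -2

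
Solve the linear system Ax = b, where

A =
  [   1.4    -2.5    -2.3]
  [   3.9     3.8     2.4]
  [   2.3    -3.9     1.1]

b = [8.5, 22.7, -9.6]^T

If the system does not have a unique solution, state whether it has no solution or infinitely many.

Row-reduce the augmented matrix:
R1 ← R1 / (7/5).
R2 ← R2 − 39/10·R1.
R3 ← R3 − 23/10·R1.
R2 ← R2 / (1507/140).
R1 ← R1 + 25/14·R2.
R3 ← R3 − 29/140·R2.
R3 ← R3 / (259/55).
R1 ← R1 + 2/11·R3.
R2 ← R2 − 9/11·R3.
Reading off the reduced rows gives x_1 = 5, x_2 = 4, x_3 = -5.

x_1 = 5, x_2 = 4, x_3 = -5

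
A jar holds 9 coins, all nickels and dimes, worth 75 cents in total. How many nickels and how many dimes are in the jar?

nickels: 3, dimes: 6

Let n = nickels, d = dimes.
  n + d = 9
  5n + 10d = 75
Row-reduce the augmented matrix:
R2 ← R2 − 5·R1.
R2 ← R2 / (5).
R1 ← R1 − 1·R2.
Reading off the reduced rows gives n = 3, d = 6.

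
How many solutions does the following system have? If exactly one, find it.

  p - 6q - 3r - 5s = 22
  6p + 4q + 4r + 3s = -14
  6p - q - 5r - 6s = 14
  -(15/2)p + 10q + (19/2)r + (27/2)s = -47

infinitely many solutions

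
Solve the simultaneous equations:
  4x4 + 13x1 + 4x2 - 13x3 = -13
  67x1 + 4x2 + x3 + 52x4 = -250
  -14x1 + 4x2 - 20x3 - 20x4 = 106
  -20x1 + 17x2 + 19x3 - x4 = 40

Row-reduce:
R1 ← R1 / (13).
R2 ← R2 − 67·R1.
R3 ← R3 + 14·R1.
R4 ← R4 + 20·R1.
R2 ← R2 / (-216/13).
R1 ← R1 − 4/13·R2.
R3 ← R3 − 108/13·R2.
R4 ← R4 − 301/13·R2.
Swap R3 and R4.
R3 ← R3 / (5063/54).
R1 ← R1 − 7/27·R3.
R2 ← R2 + 221/54·R3.
Row 4 reduces to 0 = 1/2, a contradiction. The system is inconsistent.

no solution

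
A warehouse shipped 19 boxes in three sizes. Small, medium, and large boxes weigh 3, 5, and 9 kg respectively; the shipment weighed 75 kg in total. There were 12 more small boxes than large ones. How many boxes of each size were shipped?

small boxes: 14, medium boxes: 3, large boxes: 2

Let s = small boxes, m = medium boxes, l = large boxes.
  s + l + m = 19
  3s + 5m + 9l = 75
  s - l = 12
Row-reduce the augmented matrix:
R2 ← R2 − 3·R1.
R3 ← R3 − 1·R1.
R2 ← R2 / (2).
R1 ← R1 − 1·R2.
R3 ← R3 + 1·R2.
R1 ← R1 + 2·R3.
R2 ← R2 − 3·R3.
Reading off the reduced rows gives s = 14, m = 3, l = 2.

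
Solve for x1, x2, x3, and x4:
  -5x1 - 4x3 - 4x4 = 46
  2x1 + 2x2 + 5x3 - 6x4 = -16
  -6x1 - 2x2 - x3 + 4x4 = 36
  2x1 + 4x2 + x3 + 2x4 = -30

Row-reduce the augmented matrix:
R1 ← R1 / (-5).
R2 ← R2 − 2·R1.
R3 ← R3 + 6·R1.
R4 ← R4 − 2·R1.
R2 ← R2 / (2).
R3 ← R3 + 2·R2.
R4 ← R4 − 4·R2.
R3 ← R3 / (36/5).
R1 ← R1 − 4/5·R3.
R2 ← R2 − 17/10·R3.
R4 ← R4 + 37/5·R3.
R4 ← R4 / (101/6).
R1 ← R1 − 2/3·R4.
R2 ← R2 + 49/12·R4.
R3 ← R3 − 1/6·R4.
Reading off the reduced rows gives x1 = -6, x2 = -3, x3 = -2, x4 = -2.

x1 = -6, x2 = -3, x3 = -2, x4 = -2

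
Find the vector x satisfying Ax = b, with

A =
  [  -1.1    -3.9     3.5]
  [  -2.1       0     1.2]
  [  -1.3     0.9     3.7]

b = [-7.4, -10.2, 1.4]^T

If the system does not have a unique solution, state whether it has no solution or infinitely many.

Row-reduce the augmented matrix:
R1 ← R1 / (-11/10).
R2 ← R2 + 21/10·R1.
R3 ← R3 + 13/10·R1.
R2 ← R2 / (819/110).
R1 ← R1 − 39/11·R2.
R3 ← R3 − 303/55·R2.
R3 ← R3 / (1647/455).
R1 ← R1 + 4/7·R3.
R2 ← R2 + 67/91·R3.
Reading off the reduced rows gives x_1 = 6, x_2 = 2, x_3 = 2.

x_1 = 6, x_2 = 2, x_3 = 2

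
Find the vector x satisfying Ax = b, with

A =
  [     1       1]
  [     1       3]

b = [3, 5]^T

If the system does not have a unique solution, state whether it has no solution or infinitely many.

From equation 1: x_1 = 3 − x_2.
Substitute into equation 2 and solve: x_2 = 1.
Then x_1 = 2.

x_1 = 2, x_2 = 1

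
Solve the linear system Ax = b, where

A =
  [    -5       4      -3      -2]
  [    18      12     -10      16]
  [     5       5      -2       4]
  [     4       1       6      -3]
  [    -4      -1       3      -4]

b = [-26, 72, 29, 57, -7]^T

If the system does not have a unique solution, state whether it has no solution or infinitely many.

x_1 = 6, x_2 = 3, x_3 = 4, x_4 = -2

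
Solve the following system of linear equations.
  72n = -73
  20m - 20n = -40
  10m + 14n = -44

Row-reduce:
Swap R1 and R2.
R1 ← R1 / (20).
R3 ← R3 − 10·R1.
R2 ← R2 / (72).
R1 ← R1 + 1·R2.
R3 ← R3 − 24·R2.
Row 3 reduces to 0 = 1/3, a contradiction. The system is inconsistent.

no solution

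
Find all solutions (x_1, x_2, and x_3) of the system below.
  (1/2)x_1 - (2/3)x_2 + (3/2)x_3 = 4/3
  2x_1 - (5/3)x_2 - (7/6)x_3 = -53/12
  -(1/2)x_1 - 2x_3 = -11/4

Row-reduce the augmented matrix:
R1 ← R1 / (1/2).
R2 ← R2 − 2·R1.
R3 ← R3 + 1/2·R1.
R1 ← R1 + 4/3·R2.
R3 ← R3 + 2/3·R2.
R3 ← R3 / (-95/18).
R1 ← R1 + 59/9·R3.
R2 ← R2 + 43/6·R3.
Reading off the reduced rows gives x_1 = -1/2, x_2 = 1, x_3 = 3/2.

x_1 = -1/2, x_2 = 1, x_3 = 3/2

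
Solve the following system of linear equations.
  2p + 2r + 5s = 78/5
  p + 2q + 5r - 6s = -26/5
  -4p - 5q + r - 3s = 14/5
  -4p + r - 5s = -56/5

p = 4/5, q = -2, r = 2, s = 2

Row-reduce the augmented matrix:
R1 ← R1 / (2).
R2 ← R2 − 1·R1.
R3 ← R3 + 4·R1.
R4 ← R4 + 4·R1.
R2 ← R2 / (2).
R3 ← R3 + 5·R2.
R3 ← R3 / (15).
R1 ← R1 − 1·R3.
R2 ← R2 − 2·R3.
R4 ← R4 − 5·R3.
R4 ← R4 / (39/4).
R1 ← R1 − 69/20·R4.
R2 ← R2 + 47/20·R4.
R3 ← R3 + 19/20·R4.
Reading off the reduced rows gives p = 4/5, q = -2, r = 2, s = 2.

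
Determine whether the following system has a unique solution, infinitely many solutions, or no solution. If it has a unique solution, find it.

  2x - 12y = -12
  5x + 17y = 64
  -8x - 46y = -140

x = 6, y = 2

Row-reduce the augmented matrix:
R1 ← R1 / (2).
R2 ← R2 − 5·R1.
R3 ← R3 + 8·R1.
R2 ← R2 / (47).
R1 ← R1 + 6·R2.
R3 ← R3 + 94·R2.
R3 reduces to 0 = 0, so the extra equation is consistent.
Reading off the reduced rows gives x = 6, y = 2.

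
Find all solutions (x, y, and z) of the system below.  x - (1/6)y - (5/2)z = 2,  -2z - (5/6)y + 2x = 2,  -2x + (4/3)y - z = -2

Row-reduce:
R2 ← R2 − 2·R1.
R3 ← R3 + 2·R1.
R2 ← R2 / (-1/2).
R1 ← R1 + 1/6·R2.
R3 ← R3 − 1·R2.
Row 3 reduces to 0 = -2, a contradiction. The system is inconsistent.

no solution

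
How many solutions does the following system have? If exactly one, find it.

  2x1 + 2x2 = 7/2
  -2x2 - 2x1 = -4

no solution

Row-reduce:
R1 ← R1 / (2).
R2 ← R2 + 2·R1.
Row 2 reduces to 0 = -1/2, a contradiction. The system is inconsistent.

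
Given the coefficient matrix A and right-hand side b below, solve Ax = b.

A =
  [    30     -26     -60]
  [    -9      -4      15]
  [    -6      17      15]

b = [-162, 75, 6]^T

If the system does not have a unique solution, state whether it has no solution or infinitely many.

infinitely many solutions

Row-reduce:
R1 ← R1 / (30).
R2 ← R2 + 9·R1.
R3 ← R3 + 6·R1.
R2 ← R2 / (-59/5).
R1 ← R1 + 13/15·R2.
R3 ← R3 − 59/5·R2.
Rank is 2 with 3 unknowns, leaving x_3 free.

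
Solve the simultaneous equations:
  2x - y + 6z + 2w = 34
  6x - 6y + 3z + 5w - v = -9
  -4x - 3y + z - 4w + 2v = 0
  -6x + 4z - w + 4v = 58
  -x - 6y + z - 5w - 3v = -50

Row-reduce the augmented matrix:
R1 ← R1 / (2).
R2 ← R2 − 6·R1.
R3 ← R3 + 4·R1.
R4 ← R4 + 6·R1.
R5 ← R5 + 1·R1.
R2 ← R2 / (-3).
R1 ← R1 + 1/2·R2.
R3 ← R3 + 5·R2.
R4 ← R4 + 3·R2.
R5 ← R5 + 13/2·R2.
R3 ← R3 / (38).
R1 ← R1 − 11/2·R3.
R2 ← R2 − 5·R3.
R4 ← R4 − 37·R3.
R5 ← R5 − 73/2·R3.
R4 ← R4 / (499/114).
R1 ← R1 − 211/228·R4.
R2 ← R2 − 13/114·R4.
R3 ← R3 − 5/114·R4.
R5 ← R5 + 261/76·R4.
R5 ← R5 / (-3227/998).
R1 ← R1 + 665/998·R5.
R2 ← R2 + 93/499·R5.
R3 ← R3 − 41/499·R5.
R4 ← R4 − 163/499·R5.
Reading off the reduced rows gives x = -3, y = 4, z = 6, w = 4, v = 5.

x = -3, y = 4, z = 6, w = 4, v = 5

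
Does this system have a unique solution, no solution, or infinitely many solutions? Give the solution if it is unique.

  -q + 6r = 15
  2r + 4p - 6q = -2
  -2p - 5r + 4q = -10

Row-reduce the augmented matrix:
Swap R1 and R2.
R1 ← R1 / (4).
R3 ← R3 + 2·R1.
R2 ← R2 / (-1).
R1 ← R1 + 3/2·R2.
R3 ← R3 − 1·R2.
R3 ← R3 / (2).
R1 ← R1 + 17/2·R3.
R2 ← R2 + 6·R3.
Reading off the reduced rows gives p = -6, q = -3, r = 2.

p = -6, q = -3, r = 2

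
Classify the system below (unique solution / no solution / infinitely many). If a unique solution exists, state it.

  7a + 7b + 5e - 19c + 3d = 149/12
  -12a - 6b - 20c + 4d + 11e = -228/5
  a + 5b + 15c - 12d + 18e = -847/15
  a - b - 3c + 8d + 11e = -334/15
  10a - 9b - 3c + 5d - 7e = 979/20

a = 5/2, b = -1/3, c = -1/2, d = 1/4, e = -13/5

Row-reduce the augmented matrix:
R1 ← R1 / (7).
R2 ← R2 + 12·R1.
R3 ← R3 − 1·R1.
R4 ← R4 − 1·R1.
R5 ← R5 − 10·R1.
R2 ← R2 / (6).
R1 ← R1 − 1·R2.
R3 ← R3 − 4·R2.
R4 ← R4 + 2·R2.
R5 ← R5 + 19·R2.
R3 ← R3 / (1108/21).
R1 ← R1 − 127/21·R3.
R2 ← R2 + 184/21·R3.
R4 ← R4 + 374/21·R3.
R5 ← R5 + 427/3·R3.
R4 ← R4 / (2419/554).
R1 ← R1 − 1139/1108·R4.
R2 ← R2 + 430/277·R4.
R3 ← R3 + 389/1108·R4.
R5 ← R5 + 22497/1108·R4.
R5 ← R5 / (697077/4838).
R1 ← R1 + 35451/4838·R5.
R2 ← R2 − 50559/4838·R5.
R3 ← R3 − 3742/2419·R5.
R4 ← R4 − 10105/2419·R5.
Reading off the reduced rows gives a = 5/2, b = -1/3, c = -1/2, d = 1/4, e = -13/5.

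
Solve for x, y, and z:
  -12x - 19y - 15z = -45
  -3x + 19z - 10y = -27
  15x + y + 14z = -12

Row-reduce the augmented matrix:
R1 ← R1 / (-12).
R2 ← R2 + 3·R1.
R3 ← R3 − 15·R1.
R2 ← R2 / (-21/4).
R1 ← R1 − 19/12·R2.
R3 ← R3 + 91/4·R2.
R3 ← R3 / (-310/3).
R1 ← R1 − 73/9·R3.
R2 ← R2 + 13/3·R3.
Reading off the reduced rows gives x = -1, y = 3, z = 0.

x = -1, y = 3, z = 0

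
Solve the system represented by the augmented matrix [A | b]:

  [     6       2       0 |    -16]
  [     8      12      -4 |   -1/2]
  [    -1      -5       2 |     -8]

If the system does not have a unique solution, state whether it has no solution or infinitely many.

no solution

Row-reduce:
R1 ← R1 / (6).
R2 ← R2 − 8·R1.
R3 ← R3 + 1·R1.
R2 ← R2 / (28/3).
R1 ← R1 − 1/3·R2.
R3 ← R3 + 14/3·R2.
Row 3 reduces to 0 = -1/4, a contradiction. The system is inconsistent.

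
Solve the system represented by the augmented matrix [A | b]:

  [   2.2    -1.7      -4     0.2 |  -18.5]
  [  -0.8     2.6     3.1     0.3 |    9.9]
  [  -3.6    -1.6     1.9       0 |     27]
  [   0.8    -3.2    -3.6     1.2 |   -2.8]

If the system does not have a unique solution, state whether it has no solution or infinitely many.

x_1 = -6, x_2 = -1, x_3 = 2, x_4 = 5

Row-reduce the augmented matrix:
R1 ← R1 / (11/5).
R2 ← R2 + 4/5·R1.
R3 ← R3 + 18/5·R1.
R4 ← R4 − 4/5·R1.
R2 ← R2 / (109/55).
R1 ← R1 + 17/22·R2.
R3 ← R3 + 241/55·R2.
R4 ← R4 + 142/55·R2.
R3 ← R3 / (-549/545).
R1 ← R1 + 513/436·R3.
R2 ← R2 − 181/218·R3.
R4 ← R4 + 1/545·R3.
R4 ← R4 / (8843/5490).
R1 ← R1 + 541/488·R4.
R2 ← R2 − 2497/2196·R4.
R3 ← R3 + 1255/1098·R4.
Reading off the reduced rows gives x_1 = -6, x_2 = -1, x_3 = 2, x_4 = 5.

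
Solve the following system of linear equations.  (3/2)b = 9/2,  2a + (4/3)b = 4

a = 0, b = 3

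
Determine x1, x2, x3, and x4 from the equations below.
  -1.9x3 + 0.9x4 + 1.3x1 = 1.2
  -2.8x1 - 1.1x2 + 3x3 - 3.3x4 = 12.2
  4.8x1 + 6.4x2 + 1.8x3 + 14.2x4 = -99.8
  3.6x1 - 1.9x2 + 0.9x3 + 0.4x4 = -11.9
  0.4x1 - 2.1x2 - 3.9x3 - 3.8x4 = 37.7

x1 = -5, x2 = -6, x3 = -5, x4 = -2

Row-reduce the augmented matrix:
R1 ← R1 / (13/10).
R2 ← R2 + 14/5·R1.
R3 ← R3 − 24/5·R1.
R4 ← R4 − 18/5·R1.
R5 ← R5 − 2/5·R1.
R2 ← R2 / (-11/10).
R3 ← R3 − 32/5·R2.
R4 ← R4 + 19/10·R2.
R5 ← R5 + 21/10·R2.
R3 ← R3 / (1759/715).
R1 ← R1 + 19/13·R3.
R2 ← R2 − 142/143·R3.
R4 ← R4 − 11509/1430·R3.
R5 ← R5 + 1759/1430·R3.
R4 ← R4 / (-82748/8795).
R1 ← R1 − 4306/1759·R4.
R2 ← R2 − 79/1759·R4.
R3 ← R3 − 2113/1759·R4.
R5 reduces to 0 = 0, so the extra equation is consistent.
Reading off the reduced rows gives x1 = -5, x2 = -6, x3 = -5, x4 = -2.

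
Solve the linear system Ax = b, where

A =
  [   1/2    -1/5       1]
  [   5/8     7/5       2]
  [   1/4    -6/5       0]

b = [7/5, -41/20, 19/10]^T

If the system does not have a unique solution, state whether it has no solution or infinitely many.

no solution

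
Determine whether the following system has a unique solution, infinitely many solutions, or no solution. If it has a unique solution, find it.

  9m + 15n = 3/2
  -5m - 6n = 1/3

m = -2/3, n = 1/2

Row-reduce the augmented matrix:
R1 ← R1 / (9).
R2 ← R2 + 5·R1.
R2 ← R2 / (7/3).
R1 ← R1 − 5/3·R2.
Reading off the reduced rows gives m = -2/3, n = 1/2.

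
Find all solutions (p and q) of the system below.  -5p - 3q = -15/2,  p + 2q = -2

Row-reduce the augmented matrix:
R1 ← R1 / (-5).
R2 ← R2 − 1·R1.
R2 ← R2 / (7/5).
R1 ← R1 − 3/5·R2.
Reading off the reduced rows gives p = 3, q = -5/2.

p = 3, q = -5/2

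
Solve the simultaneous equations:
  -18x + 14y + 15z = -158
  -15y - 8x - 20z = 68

Row-reduce:
R1 ← R1 / (-18).
R2 ← R2 + 8·R1.
R2 ← R2 / (-191/9).
R1 ← R1 + 7/9·R2.
Rank is 2 with 3 unknowns, leaving z free.

infinitely many solutions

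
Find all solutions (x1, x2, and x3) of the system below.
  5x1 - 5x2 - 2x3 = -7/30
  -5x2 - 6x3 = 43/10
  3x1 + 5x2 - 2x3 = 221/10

Row-reduce the augmented matrix:
R1 ← R1 / (5).
R3 ← R3 − 3·R1.
R2 ← R2 / (-5).
R1 ← R1 + 1·R2.
R3 ← R3 − 8·R2.
R3 ← R3 / (-52/5).
R1 ← R1 − 4/5·R3.
R2 ← R2 − 6/5·R3.
Reading off the reduced rows gives x1 = 4/3, x2 = 5/2, x3 = -14/5.

x1 = 4/3, x2 = 5/2, x3 = -14/5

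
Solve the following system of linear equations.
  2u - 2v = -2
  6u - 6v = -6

Row-reduce:
R1 ← R1 / (2).
R2 ← R2 − 6·R1.
Rank is 1 with 2 unknowns, leaving v free.

infinitely many solutions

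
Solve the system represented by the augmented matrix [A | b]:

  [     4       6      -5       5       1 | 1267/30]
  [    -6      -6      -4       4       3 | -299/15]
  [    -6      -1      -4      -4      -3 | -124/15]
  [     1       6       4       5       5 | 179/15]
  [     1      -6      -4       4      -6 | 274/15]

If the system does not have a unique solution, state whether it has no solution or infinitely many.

Row-reduce the augmented matrix:
R1 ← R1 / (4).
R2 ← R2 + 6·R1.
R3 ← R3 + 6·R1.
R4 ← R4 − 1·R1.
R5 ← R5 − 1·R1.
R2 ← R2 / (3).
R1 ← R1 − 3/2·R2.
R3 ← R3 − 8·R2.
R4 ← R4 − 9/2·R2.
R5 ← R5 + 15/2·R2.
R3 ← R3 / (115/6).
R1 ← R1 − 9/2·R3.
R2 ← R2 + 23/6·R3.
R4 ← R4 − 45/2·R3.
R5 ← R5 + 63/2·R3.
R4 ← R4 / (423/23).
R1 ← R1 − 216/115·R4.
R2 ← R2 + 8/5·R4.
R3 ← R3 + 163/115·R4.
R5 ← R5 + 1512/115·R4.
R5 ← R5 / (-685/94).
R1 ← R1 + 23/94·R5.
R2 ← R2 − 2/423·R5.
R3 ← R3 − 307/846·R5.
R4 ← R4 − 637/846·R5.
Reading off the reduced rows gives x_1 = 8/5, x_2 = 3, x_3 = -3/2, x_4 = 8/3, x_5 = -3.

x_1 = 8/5, x_2 = 3, x_3 = -3/2, x_4 = 8/3, x_5 = -3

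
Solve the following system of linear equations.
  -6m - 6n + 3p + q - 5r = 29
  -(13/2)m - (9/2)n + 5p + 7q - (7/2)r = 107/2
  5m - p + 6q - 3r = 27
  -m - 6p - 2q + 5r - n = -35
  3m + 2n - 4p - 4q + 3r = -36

no solution

Row-reduce:
R1 ← R1 / (-6).
R2 ← R2 + 13/2·R1.
R3 ← R3 − 5·R1.
R4 ← R4 + 1·R1.
R5 ← R5 − 3·R1.
R2 ← R2 / (2).
R1 ← R1 − 1·R2.
R3 ← R3 + 5·R2.
R5 ← R5 + 1·R2.
R3 ← R3 / (47/8).
R1 ← R1 + 11/8·R3.
R2 ← R2 − 7/8·R3.
R4 ← R4 + 13/2·R3.
R5 ← R5 + 13/8·R3.
R4 ← R4 / (3068/141).
R1 ← R1 − 91/47·R4.
R2 ← R2 + 37/141·R4.
R3 ← R3 − 173/47·R4.
R5 ← R5 − 767/141·R4.
Row 5 reduces to 0 = -1/2, a contradiction. The system is inconsistent.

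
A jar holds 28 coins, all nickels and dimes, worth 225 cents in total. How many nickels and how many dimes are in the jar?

Let n = nickels, d = dimes.
  n + d = 28
  5n + 10d = 225
Row-reduce the augmented matrix:
R2 ← R2 − 5·R1.
R2 ← R2 / (5).
R1 ← R1 − 1·R2.
Reading off the reduced rows gives n = 11, d = 17.

nickels: 11, dimes: 17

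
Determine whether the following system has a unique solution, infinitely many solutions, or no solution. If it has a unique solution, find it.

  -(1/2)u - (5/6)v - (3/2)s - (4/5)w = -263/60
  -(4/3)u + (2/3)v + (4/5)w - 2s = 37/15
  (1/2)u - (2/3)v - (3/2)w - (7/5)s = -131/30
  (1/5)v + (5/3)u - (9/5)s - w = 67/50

Row-reduce the augmented matrix:
R1 ← R1 / (-1/2).
R2 ← R2 + 4/3·R1.
R3 ← R3 − 1/2·R1.
R4 ← R4 − 5/3·R1.
R2 ← R2 / (26/9).
R1 ← R1 − 5/3·R2.
R3 ← R3 + 3/2·R2.
R4 ← R4 + 116/45·R2.
R3 ← R3 / (-101/130).
R1 ← R1 + 6/65·R3.
R2 ← R2 − 66/65·R3.
R4 ← R4 + 341/325·R3.
R4 ← R4 / (-6316/2525).
R1 ← R1 − 1044/505·R4.
R2 ← R2 + 879/505·R4.
R3 ← R3 − 242/101·R4.
Reading off the reduced rows gives u = 9/5, v = 11/5, w = 3, s = -1/2.

u = 9/5, v = 11/5, w = 3, s = -1/2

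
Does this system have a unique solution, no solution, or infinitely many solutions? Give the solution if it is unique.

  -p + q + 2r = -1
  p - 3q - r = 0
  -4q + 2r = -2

Row-reduce:
R1 ← R1 / (-1).
R2 ← R2 − 1·R1.
R2 ← R2 / (-2).
R1 ← R1 + 1·R2.
R3 ← R3 + 4·R2.
Rank is 2 with 3 unknowns, leaving r free.

infinitely many solutions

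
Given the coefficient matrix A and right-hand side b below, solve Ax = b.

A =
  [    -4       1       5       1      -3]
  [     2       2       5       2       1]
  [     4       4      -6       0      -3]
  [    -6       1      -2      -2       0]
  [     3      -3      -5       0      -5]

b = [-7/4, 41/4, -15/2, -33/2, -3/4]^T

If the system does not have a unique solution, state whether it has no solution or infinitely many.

x_1 = 5/2, x_2 = -1, x_3 = 9/4, x_4 = -2, x_5 = 0

Row-reduce the augmented matrix:
R1 ← R1 / (-4).
R2 ← R2 − 2·R1.
R3 ← R3 − 4·R1.
R4 ← R4 + 6·R1.
R5 ← R5 − 3·R1.
R2 ← R2 / (5/2).
R1 ← R1 + 1/4·R2.
R3 ← R3 − 5·R2.
R4 ← R4 + 1/2·R2.
R5 ← R5 + 9/4·R2.
R3 ← R3 / (-16).
R1 ← R1 + 1/2·R3.
R2 ← R2 − 3·R3.
R4 ← R4 + 8·R3.
R5 ← R5 − 11/2·R3.
R4 ← R4 / (-1).
R1 ← R1 − 1/8·R4.
R2 ← R2 − 1/4·R4.
R3 ← R3 − 1/4·R4.
R5 ← R5 − 13/8·R4.
R5 ← R5 / (287/160).
R1 ← R1 − 55/32·R5.
R2 ← R2 − 47/80·R5.
R3 ← R3 − 163/80·R5.
R4 ← R4 + 69/10·R5.
Reading off the reduced rows gives x_1 = 5/2, x_2 = -1, x_3 = 9/4, x_4 = -2, x_5 = 0.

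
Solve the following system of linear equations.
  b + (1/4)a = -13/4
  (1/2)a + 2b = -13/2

infinitely many solutions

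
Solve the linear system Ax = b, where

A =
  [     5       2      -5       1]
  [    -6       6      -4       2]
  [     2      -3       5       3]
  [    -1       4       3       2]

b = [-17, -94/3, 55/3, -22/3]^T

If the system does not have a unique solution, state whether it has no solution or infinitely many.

x_1 = 1/3, x_2 = -3, x_3 = 7/3, x_4 = -1

Row-reduce the augmented matrix:
R1 ← R1 / (5).
R2 ← R2 + 6·R1.
R3 ← R3 − 2·R1.
R4 ← R4 + 1·R1.
R2 ← R2 / (42/5).
R1 ← R1 − 2/5·R2.
R3 ← R3 + 19/5·R2.
R4 ← R4 − 22/5·R2.
R3 ← R3 / (52/21).
R1 ← R1 + 11/21·R3.
R2 ← R2 + 25/21·R3.
R4 ← R4 − 152/21·R3.
R4 ← R4 / (-147/13).
R1 ← R1 − 47/52·R4.
R2 ← R2 − 121/52·R4.
R3 ← R3 − 85/52·R4.
Reading off the reduced rows gives x_1 = 1/3, x_2 = -3, x_3 = 7/3, x_4 = -1.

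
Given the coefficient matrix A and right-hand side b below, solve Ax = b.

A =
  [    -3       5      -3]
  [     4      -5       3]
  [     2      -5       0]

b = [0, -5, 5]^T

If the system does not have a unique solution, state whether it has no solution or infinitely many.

Row-reduce the augmented matrix:
R1 ← R1 / (-3).
R2 ← R2 − 4·R1.
R3 ← R3 − 2·R1.
R2 ← R2 / (5/3).
R1 ← R1 + 5/3·R2.
R3 ← R3 + 5/3·R2.
R3 ← R3 / (-3).
R2 ← R2 + 3/5·R3.
Reading off the reduced rows gives x_1 = -5, x_2 = -3, x_3 = 0.

x_1 = -5, x_2 = -3, x_3 = 0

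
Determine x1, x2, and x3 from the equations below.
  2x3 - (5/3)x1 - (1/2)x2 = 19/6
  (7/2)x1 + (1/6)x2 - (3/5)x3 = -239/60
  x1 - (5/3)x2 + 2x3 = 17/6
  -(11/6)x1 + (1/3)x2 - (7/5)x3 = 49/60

x1 = -1, x2 = -2, x3 = 1/4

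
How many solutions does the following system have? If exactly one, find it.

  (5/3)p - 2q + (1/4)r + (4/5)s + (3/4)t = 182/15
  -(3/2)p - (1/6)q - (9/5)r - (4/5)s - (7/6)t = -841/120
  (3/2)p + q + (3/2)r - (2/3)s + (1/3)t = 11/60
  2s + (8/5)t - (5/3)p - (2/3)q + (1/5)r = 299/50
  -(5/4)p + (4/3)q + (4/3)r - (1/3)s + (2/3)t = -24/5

p = 2, q = -11/4, r = 0, s = 3/2, t = 14/5

Row-reduce the augmented matrix:
R1 ← R1 / (5/3).
R2 ← R2 + 3/2·R1.
R3 ← R3 − 3/2·R1.
R4 ← R4 + 5/3·R1.
R5 ← R5 + 5/4·R1.
R2 ← R2 / (-59/30).
R1 ← R1 + 6/5·R2.
R3 ← R3 − 14/5·R2.
R4 ← R4 + 8/3·R2.
R5 ← R5 + 1/6·R2.
R3 ← R3 / (-2283/2360).
R1 ← R1 − 1311/1180·R3.
R2 ← R2 − 189/236·R3.
R4 ← R4 − 3051/1180·R3.
R5 ← R5 − 4685/2832·R3.
R4 ← R4 / (-4194/3805).
R1 ← R1 + 13636/11415·R4.
R2 ← R2 + 4572/3805·R4.
R3 ← R3 − 10624/6849·R4.
R5 ← R5 + 235538/102735·R4.
R5 ← R5 / (-3377209/3397140).
R1 ← R1 + 65897/94365·R5.
R2 ← R2 + 3026/3495·R5.
R3 ← R3 − 79493/56619·R5.
R4 ← R4 + 1327/6291·R5.
Reading off the reduced rows gives p = 2, q = -11/4, r = 0, s = 3/2, t = 14/5.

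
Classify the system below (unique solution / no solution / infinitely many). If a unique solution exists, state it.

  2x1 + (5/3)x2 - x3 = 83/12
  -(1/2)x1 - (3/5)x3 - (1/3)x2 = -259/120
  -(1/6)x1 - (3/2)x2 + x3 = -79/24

x1 = 7/4, x2 = 5/2, x3 = 3/4

Row-reduce the augmented matrix:
R1 ← R1 / (2).
R2 ← R2 + 1/2·R1.
R3 ← R3 + 1/6·R1.
R2 ← R2 / (1/12).
R1 ← R1 − 5/6·R2.
R3 ← R3 + 49/36·R2.
R3 ← R3 / (-389/30).
R1 ← R1 − 8·R3.
R2 ← R2 + 51/5·R3.
Reading off the reduced rows gives x1 = 7/4, x2 = 5/2, x3 = 3/4.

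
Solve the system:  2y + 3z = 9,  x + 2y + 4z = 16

Row-reduce:
Swap R1 and R2.
R2 ← R2 / (2).
R1 ← R1 − 2·R2.
Rank is 2 with 3 unknowns, leaving z free.

infinitely many solutions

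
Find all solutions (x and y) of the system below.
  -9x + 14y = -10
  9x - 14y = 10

infinitely many solutions

Row-reduce:
R1 ← R1 / (-9).
R2 ← R2 − 9·R1.
Rank is 1 with 2 unknowns, leaving y free.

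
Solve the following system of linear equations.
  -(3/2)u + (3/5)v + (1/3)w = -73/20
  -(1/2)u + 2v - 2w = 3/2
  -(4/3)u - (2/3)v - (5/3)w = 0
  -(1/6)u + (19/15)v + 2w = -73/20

u = 2, v = -1/4, w = -3/2

Row-reduce the augmented matrix:
R1 ← R1 / (-3/2).
R2 ← R2 + 1/2·R1.
R3 ← R3 + 4/3·R1.
R4 ← R4 + 1/6·R1.
R2 ← R2 / (9/5).
R1 ← R1 + 2/5·R2.
R3 ← R3 + 6/5·R2.
R4 ← R4 − 6/5·R2.
R3 ← R3 / (-91/27).
R1 ← R1 + 56/81·R3.
R2 ← R2 + 95/81·R3.
R4 ← R4 − 91/27·R3.
R4 reduces to 0 = 0, so the extra equation is consistent.
Reading off the reduced rows gives u = 2, v = -1/4, w = -3/2.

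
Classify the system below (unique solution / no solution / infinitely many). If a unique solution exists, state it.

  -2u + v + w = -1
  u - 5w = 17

infinitely many solutions

Row-reduce:
R1 ← R1 / (-2).
R2 ← R2 − 1·R1.
R2 ← R2 / (1/2).
R1 ← R1 + 1/2·R2.
Rank is 2 with 3 unknowns, leaving w free.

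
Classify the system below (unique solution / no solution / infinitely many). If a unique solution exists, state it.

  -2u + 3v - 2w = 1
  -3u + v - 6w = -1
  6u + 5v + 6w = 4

Row-reduce the augmented matrix:
R1 ← R1 / (-2).
R2 ← R2 + 3·R1.
R3 ← R3 − 6·R1.
R2 ← R2 / (-7/2).
R1 ← R1 + 3/2·R2.
R3 ← R3 − 14·R2.
R3 ← R3 / (-12).
R1 ← R1 − 16/7·R3.
R2 ← R2 − 6/7·R3.
Reading off the reduced rows gives u = 0, v = 1/2, w = 1/4.

u = 0, v = 1/2, w = 1/4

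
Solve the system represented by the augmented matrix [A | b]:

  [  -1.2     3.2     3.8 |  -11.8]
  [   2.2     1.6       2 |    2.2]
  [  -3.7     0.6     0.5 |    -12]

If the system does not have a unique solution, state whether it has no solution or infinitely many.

Row-reduce the augmented matrix:
R1 ← R1 / (-6/5).
R2 ← R2 − 11/5·R1.
R3 ← R3 + 37/10·R1.
R2 ← R2 / (112/15).
R1 ← R1 + 8/3·R2.
R3 ← R3 + 139/15·R2.
R3 ← R3 / (-99/1120).
R1 ← R1 − 1/28·R3.
R2 ← R2 − 269/224·R3.
Reading off the reduced rows gives x_1 = 3, x_2 = 1, x_3 = -3.

x_1 = 3, x_2 = 1, x_3 = -3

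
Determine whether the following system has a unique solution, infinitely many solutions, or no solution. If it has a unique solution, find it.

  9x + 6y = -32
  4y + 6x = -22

no solution

Row-reduce:
R1 ← R1 / (9).
R2 ← R2 − 6·R1.
Row 2 reduces to 0 = -2/3, a contradiction. The system is inconsistent.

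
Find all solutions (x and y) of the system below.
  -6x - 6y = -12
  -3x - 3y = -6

infinitely many solutions

Row-reduce:
R1 ← R1 / (-6).
R2 ← R2 + 3·R1.
Rank is 1 with 2 unknowns, leaving y free.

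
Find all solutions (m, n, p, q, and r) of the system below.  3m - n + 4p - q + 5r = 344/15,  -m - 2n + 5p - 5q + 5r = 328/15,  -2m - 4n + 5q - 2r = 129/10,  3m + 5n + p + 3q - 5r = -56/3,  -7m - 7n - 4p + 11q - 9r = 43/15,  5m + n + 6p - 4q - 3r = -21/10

Row-reduce the augmented matrix:
R1 ← R1 / (3).
R2 ← R2 + 1·R1.
R3 ← R3 + 2·R1.
R4 ← R4 − 3·R1.
R5 ← R5 + 7·R1.
R6 ← R6 − 5·R1.
R2 ← R2 / (-7/3).
R1 ← R1 + 1/3·R2.
R3 ← R3 + 14/3·R2.
R4 ← R4 − 6·R2.
R5 ← R5 + 28/3·R2.
R6 ← R6 − 8/3·R2.
R3 ← R3 / (-10).
R1 ← R1 − 3/7·R3.
R2 ← R2 + 19/7·R3.
R4 ← R4 − 93/7·R3.
R5 ← R5 + 20·R3.
R6 ← R6 − 46/7·R3.
R4 ← R4 / (143/14).
R1 ← R1 − 15/14·R4.
R2 ← R2 + 25/14·R4.
R3 ← R3 + 3/2·R4.
R6 ← R6 − 10/7·R4.
Swap R5 and R6.
R5 ← R5 / (-674/65).
R1 ← R1 − 73/65·R5.
R2 ← R2 + 74/65·R5.
R3 ← R3 + 6/65·R5.
R4 ← R4 + 56/65·R5.
R6 reduces to 0 = 0, so the extra equation is consistent.
Reading off the reduced rows gives m = 0, n = -13/5, p = 7/3, q = 3/2, r = 5/2.

m = 0, n = -13/5, p = 7/3, q = 3/2, r = 5/2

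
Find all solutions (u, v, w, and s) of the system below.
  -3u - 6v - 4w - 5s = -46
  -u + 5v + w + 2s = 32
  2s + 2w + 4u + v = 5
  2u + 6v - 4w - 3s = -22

u = -4, v = 3, w = 5, s = 4

Row-reduce the augmented matrix:
R1 ← R1 / (-3).
R2 ← R2 + 1·R1.
R3 ← R3 − 4·R1.
R4 ← R4 − 2·R1.
R2 ← R2 / (7).
R1 ← R1 − 2·R2.
R3 ← R3 + 7·R2.
R4 ← R4 − 2·R2.
R3 ← R3 / (-1).
R1 ← R1 − 2/3·R3.
R2 ← R2 − 1/3·R3.
R4 ← R4 + 22/3·R3.
R4 ← R4 / (-1/21).
R1 ← R1 + 1/21·R4.
R2 ← R2 − 4/21·R4.
R3 ← R3 − 1·R4.
Reading off the reduced rows gives u = -4, v = 3, w = 5, s = 4.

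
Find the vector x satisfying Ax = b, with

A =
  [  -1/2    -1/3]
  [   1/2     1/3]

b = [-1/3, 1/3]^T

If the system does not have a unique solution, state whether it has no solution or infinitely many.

infinitely many solutions

Row-reduce:
R1 ← R1 / (-1/2).
R2 ← R2 − 1/2·R1.
Rank is 1 with 2 unknowns, leaving x_2 free.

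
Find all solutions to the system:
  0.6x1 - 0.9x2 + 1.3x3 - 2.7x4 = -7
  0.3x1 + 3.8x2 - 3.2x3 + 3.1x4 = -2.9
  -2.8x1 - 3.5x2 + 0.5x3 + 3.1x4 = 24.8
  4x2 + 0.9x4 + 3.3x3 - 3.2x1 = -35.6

Row-reduce the augmented matrix:
R1 ← R1 / (3/5).
R2 ← R2 − 3/10·R1.
R3 ← R3 + 14/5·R1.
R4 ← R4 + 16/5·R1.
R2 ← R2 / (17/4).
R1 ← R1 + 3/2·R2.
R3 ← R3 + 77/10·R2.
R4 ← R4 + 4/5·R2.
R3 ← R3 / (-521/1275).
R1 ← R1 − 206/255·R3.
R2 ← R2 + 77/85·R3.
R4 ← R4 − 24247/2550·R3.
R4 ← R4 / (-120132/2605).
R1 ← R1 + 3007/521·R4.
R2 ← R2 − 2206/521·R4.
R3 ← R3 − 1833/521·R4.
Reading off the reduced rows gives x1 = 4, x2 = -6, x3 = -1, x4 = 5.

x1 = 4, x2 = -6, x3 = -1, x4 = 5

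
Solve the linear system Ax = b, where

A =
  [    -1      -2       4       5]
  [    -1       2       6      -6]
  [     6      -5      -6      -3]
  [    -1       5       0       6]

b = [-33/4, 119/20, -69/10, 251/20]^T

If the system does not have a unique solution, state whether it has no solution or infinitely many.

Row-reduce the augmented matrix:
R1 ← R1 / (-1).
R2 ← R2 + 1·R1.
R3 ← R3 − 6·R1.
R4 ← R4 + 1·R1.
R2 ← R2 / (4).
R1 ← R1 − 2·R2.
R3 ← R3 + 17·R2.
R4 ← R4 − 7·R2.
R3 ← R3 / (53/2).
R1 ← R1 + 5·R3.
R2 ← R2 − 1/2·R3.
R4 ← R4 + 15/2·R3.
R4 ← R4 / (777/53).
R1 ← R1 + 171/53·R4.
R2 ← R2 + 126/53·R4.
R3 ← R3 + 79/106·R4.
Reading off the reduced rows gives x_1 = 5/4, x_2 = 3, x_3 = 0, x_4 = -1/5.

x_1 = 5/4, x_2 = 3, x_3 = 0, x_4 = -1/5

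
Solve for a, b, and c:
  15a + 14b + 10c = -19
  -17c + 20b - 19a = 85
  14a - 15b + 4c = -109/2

Row-reduce the augmented matrix:
R1 ← R1 / (15).
R2 ← R2 + 19·R1.
R3 ← R3 − 14·R1.
R2 ← R2 / (566/15).
R1 ← R1 − 14/15·R2.
R3 ← R3 + 421/15·R2.
R3 ← R3 / (-4843/566).
R1 ← R1 − 219/283·R3.
R2 ← R2 + 65/566·R3.
Reading off the reduced rows gives a = -2, b = 3/2, c = -1.

a = -2, b = 3/2, c = -1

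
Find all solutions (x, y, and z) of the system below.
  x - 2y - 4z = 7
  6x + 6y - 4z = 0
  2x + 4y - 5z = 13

Row-reduce the augmented matrix:
R2 ← R2 − 6·R1.
R3 ← R3 − 2·R1.
R2 ← R2 / (18).
R1 ← R1 + 2·R2.
R3 ← R3 − 8·R2.
R3 ← R3 / (-53/9).
R1 ← R1 + 16/9·R3.
R2 ← R2 − 10/9·R3.
Reading off the reduced rows gives x = -3, y = 1, z = -3.

x = -3, y = 1, z = -3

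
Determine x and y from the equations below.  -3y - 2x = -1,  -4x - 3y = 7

x = -4, y = 3

Row-reduce the augmented matrix:
R1 ← R1 / (-2).
R2 ← R2 + 4·R1.
R2 ← R2 / (3).
R1 ← R1 − 3/2·R2.
Reading off the reduced rows gives x = -4, y = 3.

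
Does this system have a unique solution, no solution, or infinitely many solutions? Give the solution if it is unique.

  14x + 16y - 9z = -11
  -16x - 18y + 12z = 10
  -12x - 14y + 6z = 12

infinitely many solutions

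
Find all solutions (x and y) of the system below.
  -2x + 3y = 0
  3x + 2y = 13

Row-reduce the augmented matrix:
R1 ← R1 / (-2).
R2 ← R2 − 3·R1.
R2 ← R2 / (13/2).
R1 ← R1 + 3/2·R2.
Reading off the reduced rows gives x = 3, y = 2.

x = 3, y = 2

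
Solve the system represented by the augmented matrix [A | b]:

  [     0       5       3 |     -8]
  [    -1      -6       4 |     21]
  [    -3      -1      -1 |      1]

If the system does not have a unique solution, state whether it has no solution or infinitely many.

Row-reduce the augmented matrix:
Swap R1 and R2.
R1 ← R1 / (-1).
R3 ← R3 + 3·R1.
R2 ← R2 / (5).
R1 ← R1 − 6·R2.
R3 ← R3 − 17·R2.
R3 ← R3 / (-116/5).
R1 ← R1 + 38/5·R3.
R2 ← R2 − 3/5·R3.
Reading off the reduced rows gives x_1 = 0, x_2 = -5/2, x_3 = 3/2.

x_1 = 0, x_2 = -5/2, x_3 = 3/2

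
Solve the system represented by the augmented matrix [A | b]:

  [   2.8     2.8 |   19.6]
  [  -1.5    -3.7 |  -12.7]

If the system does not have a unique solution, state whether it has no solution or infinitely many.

Row-reduce the augmented matrix:
R1 ← R1 / (14/5).
R2 ← R2 + 3/2·R1.
R2 ← R2 / (-11/5).
R1 ← R1 − 1·R2.
Reading off the reduced rows gives x_1 = 6, x_2 = 1.

x_1 = 6, x_2 = 1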